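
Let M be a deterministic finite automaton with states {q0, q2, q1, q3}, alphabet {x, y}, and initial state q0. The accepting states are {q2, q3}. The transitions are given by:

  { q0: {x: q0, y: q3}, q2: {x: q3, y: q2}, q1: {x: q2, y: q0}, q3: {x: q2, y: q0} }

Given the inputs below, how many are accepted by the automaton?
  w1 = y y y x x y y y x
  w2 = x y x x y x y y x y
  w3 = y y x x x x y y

w1:
  start at q0
  read 'y': q0 → q3
  read 'y': q3 → q0
  read 'y': q0 → q3
  read 'x': q3 → q2
  read 'x': q2 → q3
  read 'y': q3 → q0
  read 'y': q0 → q3
  read 'y': q3 → q0
  read 'x': q0 → q0
  end q0, rejected
w2:
  start at q0
  read 'x': q0 → q0
  read 'y': q0 → q3
  read 'x': q3 → q2
  read 'x': q2 → q3
  read 'y': q3 → q0
  read 'x': q0 → q0
  read 'y': q0 → q3
  read 'y': q3 → q0
  read 'x': q0 → q0
  read 'y': q0 → q3
  end q3, accepted
w3:
  start at q0
  read 'y': q0 → q3
  read 'y': q3 → q0
  read 'x': q0 → q0
  read 'x': q0 → q0
  read 'x': q0 → q0
  read 'x': q0 → q0
  read 'y': q0 → q3
  read 'y': q3 → q0
  end q0, rejected

1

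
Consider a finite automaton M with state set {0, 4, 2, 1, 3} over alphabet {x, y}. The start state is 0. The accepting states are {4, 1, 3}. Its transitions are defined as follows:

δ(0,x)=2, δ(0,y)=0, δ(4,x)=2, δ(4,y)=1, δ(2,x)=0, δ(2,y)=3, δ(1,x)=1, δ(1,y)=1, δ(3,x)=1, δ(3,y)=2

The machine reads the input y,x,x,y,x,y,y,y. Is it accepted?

Yes

start at 0
read 'y': 0 → 0
read 'x': 0 → 2
read 'x': 2 → 0
read 'y': 0 → 0
read 'x': 0 → 2
read 'y': 2 → 3
read 'y': 3 → 2
read 'y': 2 → 3
End state 3 is accepting.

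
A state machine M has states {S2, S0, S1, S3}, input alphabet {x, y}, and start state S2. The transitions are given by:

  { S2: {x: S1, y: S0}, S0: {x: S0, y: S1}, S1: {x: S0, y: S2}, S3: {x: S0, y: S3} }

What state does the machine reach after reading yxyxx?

S0

Trace: S2 -y-> S0 -x-> S0 -y-> S1 -x-> S0 -x-> S0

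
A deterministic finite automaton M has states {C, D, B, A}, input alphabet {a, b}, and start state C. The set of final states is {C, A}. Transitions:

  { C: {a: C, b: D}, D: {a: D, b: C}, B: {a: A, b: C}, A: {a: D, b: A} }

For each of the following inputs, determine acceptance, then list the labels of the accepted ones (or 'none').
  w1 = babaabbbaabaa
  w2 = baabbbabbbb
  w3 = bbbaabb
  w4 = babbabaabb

w1:
  start at C
  read 'b': C → D
  read 'a': D → D
  read 'b': D → C
  read 'a': C → C
  read 'a': C → C
  read 'b': C → D
  read 'b': D → C
  read 'b': C → D
  read 'a': D → D
  read 'a': D → D
  read 'b': D → C
  read 'a': C → C
  read 'a': C → C
  end C, accepted
w2:
  start at C
  read 'b': C → D
  read 'a': D → D
  read 'a': D → D
  read 'b': D → C
  read 'b': C → D
  read 'b': D → C
  read 'a': C → C
  read 'b': C → D
  read 'b': D → C
  read 'b': C → D
  read 'b': D → C
  end C, accepted
w3:
  start at C
  read 'b': C → D
  read 'b': D → C
  read 'b': C → D
  read 'a': D → D
  read 'a': D → D
  read 'b': D → C
  read 'b': C → D
  end D, rejected
w4:
  start at C
  read 'b': C → D
  read 'a': D → D
  read 'b': D → C
  read 'b': C → D
  read 'a': D → D
  read 'b': D → C
  read 'a': C → C
  read 'a': C → C
  read 'b': C → D
  read 'b': D → C
  end C, accepted

w1, w2, w4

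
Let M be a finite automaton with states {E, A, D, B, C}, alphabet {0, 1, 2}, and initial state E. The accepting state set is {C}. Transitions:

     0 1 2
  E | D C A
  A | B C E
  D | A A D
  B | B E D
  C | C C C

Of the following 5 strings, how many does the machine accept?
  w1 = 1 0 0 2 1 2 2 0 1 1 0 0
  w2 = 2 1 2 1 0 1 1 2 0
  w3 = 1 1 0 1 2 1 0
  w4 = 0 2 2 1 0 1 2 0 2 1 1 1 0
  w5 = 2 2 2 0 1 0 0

w1: Trace: E -1-> C -0-> C -0-> C -2-> C -1-> C -2-> C -2-> C -0-> C -1-> C -1-> C -0-> C -0-> C  → end C, accepted
w2: Trace: E -2-> A -1-> C -2-> C -1-> C -0-> C -1-> C -1-> C -2-> C -0-> C  → end C, accepted
w3: Trace: E -1-> C -1-> C -0-> C -1-> C -2-> C -1-> C -0-> C  → end C, accepted
w4: Trace: E -0-> D -2-> D -2-> D -1-> A -0-> B -1-> E -2-> A -0-> B -2-> D -1-> A -1-> C -1-> C -0-> C  → end C, accepted
w5: Trace: E -2-> A -2-> E -2-> A -0-> B -1-> E -0-> D -0-> A  → end A, rejected

4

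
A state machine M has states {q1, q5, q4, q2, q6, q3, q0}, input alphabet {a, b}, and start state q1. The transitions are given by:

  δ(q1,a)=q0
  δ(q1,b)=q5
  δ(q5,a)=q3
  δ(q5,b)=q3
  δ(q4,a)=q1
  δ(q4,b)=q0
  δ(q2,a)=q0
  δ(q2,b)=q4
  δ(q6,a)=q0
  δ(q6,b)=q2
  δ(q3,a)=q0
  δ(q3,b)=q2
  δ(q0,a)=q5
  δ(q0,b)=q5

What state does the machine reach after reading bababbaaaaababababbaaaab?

Trace: q1 -b-> q5 -a-> q3 -b-> q2 -a-> q0 -b-> q5 -b-> q3 -a-> q0 -a-> q5 -a-> q3 -a-> q0 -a-> q5 -b-> q3 -a-> q0 -b-> q5 -a-> q3 -b-> q2 -a-> q0 -b-> q5 -b-> q3 -a-> q0 -a-> q5 -a-> q3 -a-> q0 -b-> q5

q5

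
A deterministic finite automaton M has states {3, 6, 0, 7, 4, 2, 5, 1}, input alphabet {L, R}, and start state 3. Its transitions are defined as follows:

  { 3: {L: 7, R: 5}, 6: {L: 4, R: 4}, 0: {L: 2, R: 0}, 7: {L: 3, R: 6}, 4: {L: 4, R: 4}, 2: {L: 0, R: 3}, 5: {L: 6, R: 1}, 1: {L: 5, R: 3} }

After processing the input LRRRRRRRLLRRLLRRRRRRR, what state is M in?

3 → 7 → 6 → 4 → 4 → 4 → 4 → 4 → 4 → 4 → 4 → 4 → 4 → 4 → 4 → 4 → 4 → 4 → 4 → 4 → 4 → 4

4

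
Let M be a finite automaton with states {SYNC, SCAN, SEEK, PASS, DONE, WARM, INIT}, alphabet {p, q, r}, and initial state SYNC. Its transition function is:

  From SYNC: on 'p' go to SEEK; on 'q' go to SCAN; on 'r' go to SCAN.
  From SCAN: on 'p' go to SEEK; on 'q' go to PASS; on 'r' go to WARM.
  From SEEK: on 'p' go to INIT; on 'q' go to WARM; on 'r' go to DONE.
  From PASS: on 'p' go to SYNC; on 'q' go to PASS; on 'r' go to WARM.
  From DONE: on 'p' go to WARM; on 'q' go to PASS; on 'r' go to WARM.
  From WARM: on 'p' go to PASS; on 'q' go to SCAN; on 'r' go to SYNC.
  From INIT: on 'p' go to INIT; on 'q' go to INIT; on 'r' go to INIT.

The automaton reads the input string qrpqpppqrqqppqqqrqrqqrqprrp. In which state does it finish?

Trace: SYNC -q-> SCAN -r-> WARM -p-> PASS -q-> PASS -p-> SYNC -p-> SEEK -p-> INIT -q-> INIT -r-> INIT -q-> INIT -q-> INIT -p-> INIT -p-> INIT -q-> INIT -q-> INIT -q-> INIT -r-> INIT -q-> INIT -r-> INIT -q-> INIT -q-> INIT -r-> INIT -q-> INIT -p-> INIT -r-> INIT -r-> INIT -p-> INIT

INIT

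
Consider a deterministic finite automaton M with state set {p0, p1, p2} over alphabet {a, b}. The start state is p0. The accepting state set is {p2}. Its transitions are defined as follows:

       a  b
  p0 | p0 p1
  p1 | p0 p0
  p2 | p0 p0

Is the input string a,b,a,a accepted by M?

Trace: p0 -a-> p0 -b-> p1 -a-> p0 -a-> p0
End state p0 is not accepting.

No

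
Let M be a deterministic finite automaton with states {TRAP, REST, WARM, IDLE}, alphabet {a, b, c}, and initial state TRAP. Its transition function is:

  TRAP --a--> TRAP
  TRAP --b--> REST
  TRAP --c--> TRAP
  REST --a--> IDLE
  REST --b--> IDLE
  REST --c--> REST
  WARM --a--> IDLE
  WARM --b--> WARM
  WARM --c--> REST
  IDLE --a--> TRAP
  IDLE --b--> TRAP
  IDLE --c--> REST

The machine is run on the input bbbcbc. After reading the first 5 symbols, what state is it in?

REST

TRAP → REST → IDLE → TRAP → TRAP → REST
After 5 symbols: REST.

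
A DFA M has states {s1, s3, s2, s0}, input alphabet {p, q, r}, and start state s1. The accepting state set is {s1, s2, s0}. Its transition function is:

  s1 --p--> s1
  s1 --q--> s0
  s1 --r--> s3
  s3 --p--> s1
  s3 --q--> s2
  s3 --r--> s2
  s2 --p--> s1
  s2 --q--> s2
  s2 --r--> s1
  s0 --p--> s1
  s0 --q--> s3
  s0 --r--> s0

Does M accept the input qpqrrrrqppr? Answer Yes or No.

start at s1
read 'q': s1 → s0
read 'p': s0 → s1
read 'q': s1 → s0
read 'r': s0 → s0
read 'r': s0 → s0
read 'r': s0 → s0
read 'r': s0 → s0
read 'q': s0 → s3
read 'p': s3 → s1
read 'p': s1 → s1
read 'r': s1 → s3
End state s3 is not accepting.

No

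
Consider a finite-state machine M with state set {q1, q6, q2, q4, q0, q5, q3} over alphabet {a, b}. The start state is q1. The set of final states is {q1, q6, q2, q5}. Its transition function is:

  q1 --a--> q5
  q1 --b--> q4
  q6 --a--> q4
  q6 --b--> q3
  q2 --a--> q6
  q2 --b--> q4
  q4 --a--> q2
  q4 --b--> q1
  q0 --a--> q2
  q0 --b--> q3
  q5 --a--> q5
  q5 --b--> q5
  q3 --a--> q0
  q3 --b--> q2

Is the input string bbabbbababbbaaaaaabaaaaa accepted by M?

Yes

q1 → q4 → q1 → q5 → q5 → q5 → q5 → q5 → q5 → q5 → q5 → q5 → q5 → q5 → q5 → q5 → q5 → q5 → q5 → q5 → q5 → q5 → q5 → q5 → q5
End state q5 is accepting.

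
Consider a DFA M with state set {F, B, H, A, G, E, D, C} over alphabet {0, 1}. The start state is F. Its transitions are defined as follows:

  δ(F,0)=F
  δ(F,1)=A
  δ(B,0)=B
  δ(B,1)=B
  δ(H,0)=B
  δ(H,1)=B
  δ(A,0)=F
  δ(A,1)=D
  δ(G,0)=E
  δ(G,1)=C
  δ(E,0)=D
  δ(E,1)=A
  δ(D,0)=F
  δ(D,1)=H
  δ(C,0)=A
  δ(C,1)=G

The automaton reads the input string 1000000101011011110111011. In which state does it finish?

start at F
read '1': F → A
read '0': A → F
read '0': F → F
read '0': F → F
read '0': F → F
read '0': F → F
read '0': F → F
read '1': F → A
read '0': A → F
read '1': F → A
read '0': A → F
read '1': F → A
read '1': A → D
read '0': D → F
read '1': F → A
read '1': A → D
read '1': D → H
read '1': H → B
read '0': B → B
read '1': B → B
read '1': B → B
read '1': B → B
read '0': B → B
read '1': B → B
read '1': B → B

B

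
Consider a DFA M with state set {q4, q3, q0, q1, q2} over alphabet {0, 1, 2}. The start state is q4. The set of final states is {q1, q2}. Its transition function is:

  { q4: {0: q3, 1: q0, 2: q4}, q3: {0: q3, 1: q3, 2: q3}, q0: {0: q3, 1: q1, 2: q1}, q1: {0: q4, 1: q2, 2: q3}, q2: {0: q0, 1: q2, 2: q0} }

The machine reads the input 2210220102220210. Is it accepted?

No

Trace: q4 -2-> q4 -2-> q4 -1-> q0 -0-> q3 -2-> q3 -2-> q3 -0-> q3 -1-> q3 -0-> q3 -2-> q3 -2-> q3 -2-> q3 -0-> q3 -2-> q3 -1-> q3 -0-> q3
End state q3 is not accepting.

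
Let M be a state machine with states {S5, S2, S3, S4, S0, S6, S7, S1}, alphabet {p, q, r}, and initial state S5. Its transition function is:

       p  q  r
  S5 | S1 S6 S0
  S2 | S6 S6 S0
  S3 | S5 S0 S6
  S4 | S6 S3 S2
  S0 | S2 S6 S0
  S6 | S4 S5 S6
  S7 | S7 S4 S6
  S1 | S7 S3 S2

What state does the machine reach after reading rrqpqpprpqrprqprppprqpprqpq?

S3

start at S5
read 'r': S5 → S0
read 'r': S0 → S0
read 'q': S0 → S6
read 'p': S6 → S4
read 'q': S4 → S3
read 'p': S3 → S5
read 'p': S5 → S1
read 'r': S1 → S2
read 'p': S2 → S6
read 'q': S6 → S5
read 'r': S5 → S0
read 'p': S0 → S2
read 'r': S2 → S0
read 'q': S0 → S6
read 'p': S6 → S4
read 'r': S4 → S2
read 'p': S2 → S6
read 'p': S6 → S4
read 'p': S4 → S6
read 'r': S6 → S6
read 'q': S6 → S5
read 'p': S5 → S1
read 'p': S1 → S7
read 'r': S7 → S6
read 'q': S6 → S5
read 'p': S5 → S1
read 'q': S1 → S3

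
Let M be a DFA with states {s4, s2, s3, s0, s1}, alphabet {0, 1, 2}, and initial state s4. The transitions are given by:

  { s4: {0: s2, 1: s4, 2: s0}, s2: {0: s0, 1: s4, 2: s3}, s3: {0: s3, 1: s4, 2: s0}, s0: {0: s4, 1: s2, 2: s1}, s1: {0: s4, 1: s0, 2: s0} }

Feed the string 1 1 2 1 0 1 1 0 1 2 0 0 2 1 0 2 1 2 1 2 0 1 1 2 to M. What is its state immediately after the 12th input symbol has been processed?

s4 → s4 → s4 → s0 → s2 → s0 → s2 → s4 → s2 → s4 → s0 → s4 → s2
After 12 symbols: s2.

s2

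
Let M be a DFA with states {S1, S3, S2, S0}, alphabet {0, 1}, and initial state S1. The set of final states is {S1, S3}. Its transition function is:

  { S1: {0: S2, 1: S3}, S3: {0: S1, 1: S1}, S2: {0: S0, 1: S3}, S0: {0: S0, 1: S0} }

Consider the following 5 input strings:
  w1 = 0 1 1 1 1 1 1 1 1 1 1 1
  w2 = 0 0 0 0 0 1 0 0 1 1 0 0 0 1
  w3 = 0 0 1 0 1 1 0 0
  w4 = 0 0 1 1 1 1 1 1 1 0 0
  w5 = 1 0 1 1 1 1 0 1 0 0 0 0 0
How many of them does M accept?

1

w1:
  start at S1
  read '0': S1 → S2
  read '1': S2 → S3
  read '1': S3 → S1
  read '1': S1 → S3
  read '1': S3 → S1
  read '1': S1 → S3
  read '1': S3 → S1
  read '1': S1 → S3
  read '1': S3 → S1
  read '1': S1 → S3
  read '1': S3 → S1
  read '1': S1 → S3
  end S3, accepted
w2:
  start at S1
  read '0': S1 → S2
  read '0': S2 → S0
  read '0': S0 → S0
  read '0': S0 → S0
  read '0': S0 → S0
  read '1': S0 → S0
  read '0': S0 → S0
  read '0': S0 → S0
  read '1': S0 → S0
  read '1': S0 → S0
  read '0': S0 → S0
  read '0': S0 → S0
  read '0': S0 → S0
  read '1': S0 → S0
  end S0, rejected
w3:
  start at S1
  read '0': S1 → S2
  read '0': S2 → S0
  read '1': S0 → S0
  read '0': S0 → S0
  read '1': S0 → S0
  read '1': S0 → S0
  read '0': S0 → S0
  read '0': S0 → S0
  end S0, rejected
w4:
  start at S1
  read '0': S1 → S2
  read '0': S2 → S0
  read '1': S0 → S0
  read '1': S0 → S0
  read '1': S0 → S0
  read '1': S0 → S0
  read '1': S0 → S0
  read '1': S0 → S0
  read '1': S0 → S0
  read '0': S0 → S0
  read '0': S0 → S0
  end S0, rejected
w5:
  start at S1
  read '1': S1 → S3
  read '0': S3 → S1
  read '1': S1 → S3
  read '1': S3 → S1
  read '1': S1 → S3
  read '1': S3 → S1
  read '0': S1 → S2
  read '1': S2 → S3
  read '0': S3 → S1
  read '0': S1 → S2
  read '0': S2 → S0
  read '0': S0 → S0
  read '0': S0 → S0
  end S0, rejected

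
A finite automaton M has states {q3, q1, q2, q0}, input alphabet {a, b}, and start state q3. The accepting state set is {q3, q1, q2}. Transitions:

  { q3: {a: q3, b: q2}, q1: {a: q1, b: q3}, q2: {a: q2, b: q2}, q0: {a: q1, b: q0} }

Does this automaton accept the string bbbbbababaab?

start at q3
read 'b': q3 → q2
read 'b': q2 → q2
read 'b': q2 → q2
read 'b': q2 → q2
read 'b': q2 → q2
read 'a': q2 → q2
read 'b': q2 → q2
read 'a': q2 → q2
read 'b': q2 → q2
read 'a': q2 → q2
read 'a': q2 → q2
read 'b': q2 → q2
End state q2 is accepting.

Yes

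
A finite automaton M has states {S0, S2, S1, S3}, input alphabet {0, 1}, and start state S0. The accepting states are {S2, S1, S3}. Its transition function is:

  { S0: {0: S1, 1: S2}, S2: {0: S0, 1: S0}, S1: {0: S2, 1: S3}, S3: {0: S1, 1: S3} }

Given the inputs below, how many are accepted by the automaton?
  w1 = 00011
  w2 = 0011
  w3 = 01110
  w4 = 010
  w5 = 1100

w1:
  start at S0
  read '0': S0 → S1
  read '0': S1 → S2
  read '0': S2 → S0
  read '1': S0 → S2
  read '1': S2 → S0
  end S0, rejected
w2:
  start at S0
  read '0': S0 → S1
  read '0': S1 → S2
  read '1': S2 → S0
  read '1': S0 → S2
  end S2, accepted
w3:
  start at S0
  read '0': S0 → S1
  read '1': S1 → S3
  read '1': S3 → S3
  read '1': S3 → S3
  read '0': S3 → S1
  end S1, accepted
w4:
  start at S0
  read '0': S0 → S1
  read '1': S1 → S3
  read '0': S3 → S1
  end S1, accepted
w5:
  start at S0
  read '1': S0 → S2
  read '1': S2 → S0
  read '0': S0 → S1
  read '0': S1 → S2
  end S2, accepted

4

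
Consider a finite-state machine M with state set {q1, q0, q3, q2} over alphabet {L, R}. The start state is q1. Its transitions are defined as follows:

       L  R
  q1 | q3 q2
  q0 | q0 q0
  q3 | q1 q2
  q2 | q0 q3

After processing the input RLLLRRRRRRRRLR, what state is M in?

q1 → q2 → q0 → q0 → q0 → q0 → q0 → q0 → q0 → q0 → q0 → q0 → q0 → q0 → q0

q0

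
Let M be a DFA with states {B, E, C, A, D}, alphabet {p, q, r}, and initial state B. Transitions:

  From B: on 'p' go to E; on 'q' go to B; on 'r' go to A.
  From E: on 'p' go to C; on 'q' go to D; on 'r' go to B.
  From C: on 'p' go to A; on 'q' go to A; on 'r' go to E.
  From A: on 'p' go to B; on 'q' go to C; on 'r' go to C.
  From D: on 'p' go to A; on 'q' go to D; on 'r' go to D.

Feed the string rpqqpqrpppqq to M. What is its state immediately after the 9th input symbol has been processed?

B

Trace: B -r-> A -p-> B -q-> B -q-> B -p-> E -q-> D -r-> D -p-> A -p-> B
After 9 symbols: B.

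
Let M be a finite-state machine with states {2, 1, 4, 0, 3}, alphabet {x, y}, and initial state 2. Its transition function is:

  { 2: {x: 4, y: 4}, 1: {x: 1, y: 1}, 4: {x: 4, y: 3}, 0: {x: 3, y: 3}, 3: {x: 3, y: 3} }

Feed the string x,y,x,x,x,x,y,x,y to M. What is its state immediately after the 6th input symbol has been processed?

3

start at 2
read 'x': 2 → 4
read 'y': 4 → 3
read 'x': 3 → 3
read 'x': 3 → 3
read 'x': 3 → 3
read 'x': 3 → 3
After 6 symbols: 3.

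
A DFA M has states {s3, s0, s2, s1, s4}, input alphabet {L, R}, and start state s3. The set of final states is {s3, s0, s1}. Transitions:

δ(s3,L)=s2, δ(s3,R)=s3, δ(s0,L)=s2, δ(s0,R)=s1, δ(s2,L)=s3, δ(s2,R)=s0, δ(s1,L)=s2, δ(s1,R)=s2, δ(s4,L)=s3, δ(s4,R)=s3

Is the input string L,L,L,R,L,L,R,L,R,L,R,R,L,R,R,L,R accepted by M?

Trace: s3 -L-> s2 -L-> s3 -L-> s2 -R-> s0 -L-> s2 -L-> s3 -R-> s3 -L-> s2 -R-> s0 -L-> s2 -R-> s0 -R-> s1 -L-> s2 -R-> s0 -R-> s1 -L-> s2 -R-> s0
End state s0 is accepting.

Yes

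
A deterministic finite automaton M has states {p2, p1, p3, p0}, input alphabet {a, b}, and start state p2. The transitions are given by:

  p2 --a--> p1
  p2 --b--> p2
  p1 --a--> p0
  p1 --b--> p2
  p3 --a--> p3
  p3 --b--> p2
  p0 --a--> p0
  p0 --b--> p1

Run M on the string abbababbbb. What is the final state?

p2 → p1 → p2 → p2 → p1 → p2 → p1 → p2 → p2 → p2 → p2

p2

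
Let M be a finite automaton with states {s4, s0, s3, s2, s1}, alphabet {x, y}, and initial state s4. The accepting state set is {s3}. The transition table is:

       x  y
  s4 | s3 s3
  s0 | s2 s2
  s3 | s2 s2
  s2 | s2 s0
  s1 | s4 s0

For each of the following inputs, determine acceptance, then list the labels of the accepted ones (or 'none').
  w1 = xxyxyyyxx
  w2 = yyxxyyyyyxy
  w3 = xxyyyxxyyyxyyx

w1: Trace: s4 -x-> s3 -x-> s2 -y-> s0 -x-> s2 -y-> s0 -y-> s2 -y-> s0 -x-> s2 -x-> s2  → end s2, rejected
w2: Trace: s4 -y-> s3 -y-> s2 -x-> s2 -x-> s2 -y-> s0 -y-> s2 -y-> s0 -y-> s2 -y-> s0 -x-> s2 -y-> s0  → end s0, rejected
w3: Trace: s4 -x-> s3 -x-> s2 -y-> s0 -y-> s2 -y-> s0 -x-> s2 -x-> s2 -y-> s0 -y-> s2 -y-> s0 -x-> s2 -y-> s0 -y-> s2 -x-> s2  → end s2, rejected

none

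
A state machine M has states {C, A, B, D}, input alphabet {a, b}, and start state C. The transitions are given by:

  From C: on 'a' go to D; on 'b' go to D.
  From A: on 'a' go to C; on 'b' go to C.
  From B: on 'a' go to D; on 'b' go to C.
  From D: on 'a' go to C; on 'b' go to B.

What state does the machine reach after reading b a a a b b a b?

Trace: C -b-> D -a-> C -a-> D -a-> C -b-> D -b-> B -a-> D -b-> B

B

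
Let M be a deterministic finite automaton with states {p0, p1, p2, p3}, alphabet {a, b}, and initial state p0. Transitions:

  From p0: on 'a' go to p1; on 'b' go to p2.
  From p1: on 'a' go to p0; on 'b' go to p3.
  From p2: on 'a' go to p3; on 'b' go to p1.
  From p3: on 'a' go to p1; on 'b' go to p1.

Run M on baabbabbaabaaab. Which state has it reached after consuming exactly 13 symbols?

p0

start at p0
read 'b': p0 → p2
read 'a': p2 → p3
read 'a': p3 → p1
read 'b': p1 → p3
read 'b': p3 → p1
read 'a': p1 → p0
read 'b': p0 → p2
read 'b': p2 → p1
read 'a': p1 → p0
read 'a': p0 → p1
read 'b': p1 → p3
read 'a': p3 → p1
read 'a': p1 → p0
After 13 symbols: p0.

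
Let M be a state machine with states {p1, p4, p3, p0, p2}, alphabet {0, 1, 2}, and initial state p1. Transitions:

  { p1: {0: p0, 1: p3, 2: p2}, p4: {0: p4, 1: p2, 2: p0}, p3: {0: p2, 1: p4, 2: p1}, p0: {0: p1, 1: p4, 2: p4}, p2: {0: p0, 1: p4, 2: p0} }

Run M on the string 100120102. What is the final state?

p0

p1 → p3 → p2 → p0 → p4 → p0 → p1 → p3 → p2 → p0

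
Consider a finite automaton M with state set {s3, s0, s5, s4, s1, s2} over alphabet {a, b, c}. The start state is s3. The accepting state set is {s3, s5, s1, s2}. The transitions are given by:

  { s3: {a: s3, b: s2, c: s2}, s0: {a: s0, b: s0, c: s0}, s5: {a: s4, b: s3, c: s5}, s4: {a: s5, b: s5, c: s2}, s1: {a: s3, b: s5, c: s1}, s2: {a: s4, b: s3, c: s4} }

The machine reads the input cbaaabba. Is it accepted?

Yes

Trace: s3 -c-> s2 -b-> s3 -a-> s3 -a-> s3 -a-> s3 -b-> s2 -b-> s3 -a-> s3
End state s3 is accepting.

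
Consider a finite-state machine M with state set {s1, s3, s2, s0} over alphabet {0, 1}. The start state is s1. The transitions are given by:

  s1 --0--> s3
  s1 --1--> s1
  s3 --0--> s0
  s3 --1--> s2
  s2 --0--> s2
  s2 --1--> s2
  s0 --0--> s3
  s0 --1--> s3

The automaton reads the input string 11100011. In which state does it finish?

s2

s1 → s1 → s1 → s1 → s3 → s0 → s3 → s2 → s2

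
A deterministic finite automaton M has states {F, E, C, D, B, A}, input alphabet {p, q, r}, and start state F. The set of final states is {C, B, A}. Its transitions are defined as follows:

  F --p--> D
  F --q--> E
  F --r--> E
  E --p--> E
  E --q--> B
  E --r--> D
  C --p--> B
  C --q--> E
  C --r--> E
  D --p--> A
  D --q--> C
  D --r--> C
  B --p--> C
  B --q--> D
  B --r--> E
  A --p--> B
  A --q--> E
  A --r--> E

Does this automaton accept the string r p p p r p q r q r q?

Yes

F → E → E → E → E → D → A → E → D → C → E → B
End state B is accepting.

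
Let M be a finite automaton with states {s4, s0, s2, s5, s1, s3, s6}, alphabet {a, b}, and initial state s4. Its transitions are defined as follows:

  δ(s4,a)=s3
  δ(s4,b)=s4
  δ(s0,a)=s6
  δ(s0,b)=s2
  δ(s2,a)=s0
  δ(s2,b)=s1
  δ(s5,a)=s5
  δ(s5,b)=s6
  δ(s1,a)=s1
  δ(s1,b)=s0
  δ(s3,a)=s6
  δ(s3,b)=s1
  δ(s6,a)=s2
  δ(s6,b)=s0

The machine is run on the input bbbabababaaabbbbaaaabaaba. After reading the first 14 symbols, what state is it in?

s1

Trace: s4 -b-> s4 -b-> s4 -b-> s4 -a-> s3 -b-> s1 -a-> s1 -b-> s0 -a-> s6 -b-> s0 -a-> s6 -a-> s2 -a-> s0 -b-> s2 -b-> s1
After 14 symbols: s1.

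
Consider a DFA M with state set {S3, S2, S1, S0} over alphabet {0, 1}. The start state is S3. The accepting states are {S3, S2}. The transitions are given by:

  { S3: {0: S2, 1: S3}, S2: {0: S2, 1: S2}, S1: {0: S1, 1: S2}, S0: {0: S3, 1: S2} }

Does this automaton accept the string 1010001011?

Trace: S3 -1-> S3 -0-> S2 -1-> S2 -0-> S2 -0-> S2 -0-> S2 -1-> S2 -0-> S2 -1-> S2 -1-> S2
End state S2 is accepting.

Yes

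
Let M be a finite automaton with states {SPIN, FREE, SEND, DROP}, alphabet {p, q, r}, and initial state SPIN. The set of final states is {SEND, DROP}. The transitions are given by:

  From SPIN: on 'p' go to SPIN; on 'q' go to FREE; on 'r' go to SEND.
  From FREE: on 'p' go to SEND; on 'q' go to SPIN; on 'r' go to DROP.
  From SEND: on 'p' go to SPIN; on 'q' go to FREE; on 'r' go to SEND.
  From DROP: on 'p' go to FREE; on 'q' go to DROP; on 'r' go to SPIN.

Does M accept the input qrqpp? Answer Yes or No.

Trace: SPIN -q-> FREE -r-> DROP -q-> DROP -p-> FREE -p-> SEND
End state SEND is accepting.

Yes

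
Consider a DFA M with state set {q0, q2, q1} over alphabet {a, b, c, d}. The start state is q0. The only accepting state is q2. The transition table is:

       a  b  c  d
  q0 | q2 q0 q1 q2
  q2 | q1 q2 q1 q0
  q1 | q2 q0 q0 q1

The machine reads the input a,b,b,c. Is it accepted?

start at q0
read 'a': q0 → q2
read 'b': q2 → q2
read 'b': q2 → q2
read 'c': q2 → q1
End state q1 is not accepting.

No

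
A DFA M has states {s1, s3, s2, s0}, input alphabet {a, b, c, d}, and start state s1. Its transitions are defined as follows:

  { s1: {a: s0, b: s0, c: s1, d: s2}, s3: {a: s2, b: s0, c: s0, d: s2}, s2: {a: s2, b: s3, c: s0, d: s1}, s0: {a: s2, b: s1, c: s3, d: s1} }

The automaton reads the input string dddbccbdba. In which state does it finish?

s2

s1 → s2 → s1 → s2 → s3 → s0 → s3 → s0 → s1 → s0 → s2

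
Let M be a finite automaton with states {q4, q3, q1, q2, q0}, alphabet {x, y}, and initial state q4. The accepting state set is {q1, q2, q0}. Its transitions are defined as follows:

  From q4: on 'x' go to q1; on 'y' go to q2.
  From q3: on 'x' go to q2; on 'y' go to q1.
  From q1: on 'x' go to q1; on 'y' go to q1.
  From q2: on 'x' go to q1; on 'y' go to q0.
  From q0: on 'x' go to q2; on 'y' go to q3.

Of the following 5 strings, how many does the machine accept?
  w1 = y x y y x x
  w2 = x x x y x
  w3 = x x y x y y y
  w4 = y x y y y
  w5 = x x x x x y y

w1: Trace: q4 -y-> q2 -x-> q1 -y-> q1 -y-> q1 -x-> q1 -x-> q1  → end q1, accepted
w2: Trace: q4 -x-> q1 -x-> q1 -x-> q1 -y-> q1 -x-> q1  → end q1, accepted
w3: Trace: q4 -x-> q1 -x-> q1 -y-> q1 -x-> q1 -y-> q1 -y-> q1 -y-> q1  → end q1, accepted
w4: Trace: q4 -y-> q2 -x-> q1 -y-> q1 -y-> q1 -y-> q1  → end q1, accepted
w5: Trace: q4 -x-> q1 -x-> q1 -x-> q1 -x-> q1 -x-> q1 -y-> q1 -y-> q1  → end q1, accepted

5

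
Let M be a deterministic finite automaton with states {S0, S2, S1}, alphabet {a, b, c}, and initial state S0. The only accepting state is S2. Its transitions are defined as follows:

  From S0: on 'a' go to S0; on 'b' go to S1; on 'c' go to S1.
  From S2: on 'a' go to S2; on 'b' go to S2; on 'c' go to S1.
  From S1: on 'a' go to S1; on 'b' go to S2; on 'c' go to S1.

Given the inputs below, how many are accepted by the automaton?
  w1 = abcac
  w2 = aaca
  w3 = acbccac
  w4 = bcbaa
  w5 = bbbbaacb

w1: S0 → S0 → S1 → S1 → S1 → S1  → end S1, rejected
w2: S0 → S0 → S0 → S1 → S1  → end S1, rejected
w3: S0 → S0 → S1 → S2 → S1 → S1 → S1 → S1  → end S1, rejected
w4: S0 → S1 → S1 → S2 → S2 → S2  → end S2, accepted
w5: S0 → S1 → S2 → S2 → S2 → S2 → S2 → S1 → S2  → end S2, accepted

2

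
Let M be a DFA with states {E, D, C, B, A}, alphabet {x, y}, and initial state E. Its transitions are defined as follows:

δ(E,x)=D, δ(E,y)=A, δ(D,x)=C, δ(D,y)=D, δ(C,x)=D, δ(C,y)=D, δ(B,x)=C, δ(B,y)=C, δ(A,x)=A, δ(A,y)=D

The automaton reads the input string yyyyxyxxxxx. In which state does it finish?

Trace: E -y-> A -y-> D -y-> D -y-> D -x-> C -y-> D -x-> C -x-> D -x-> C -x-> D -x-> C

C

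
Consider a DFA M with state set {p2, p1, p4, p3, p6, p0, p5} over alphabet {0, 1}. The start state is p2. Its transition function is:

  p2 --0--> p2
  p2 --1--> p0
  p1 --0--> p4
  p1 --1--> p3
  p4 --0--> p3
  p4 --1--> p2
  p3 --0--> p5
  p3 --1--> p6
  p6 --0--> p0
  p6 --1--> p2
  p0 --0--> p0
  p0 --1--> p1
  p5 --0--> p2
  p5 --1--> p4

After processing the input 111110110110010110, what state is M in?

p0

Trace: p2 -1-> p0 -1-> p1 -1-> p3 -1-> p6 -1-> p2 -0-> p2 -1-> p0 -1-> p1 -0-> p4 -1-> p2 -1-> p0 -0-> p0 -0-> p0 -1-> p1 -0-> p4 -1-> p2 -1-> p0 -0-> p0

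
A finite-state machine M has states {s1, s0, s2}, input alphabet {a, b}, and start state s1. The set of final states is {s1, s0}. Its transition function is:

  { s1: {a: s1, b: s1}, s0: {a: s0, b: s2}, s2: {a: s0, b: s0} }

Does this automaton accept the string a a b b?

Yes

s1 → s1 → s1 → s1 → s1
End state s1 is accepting.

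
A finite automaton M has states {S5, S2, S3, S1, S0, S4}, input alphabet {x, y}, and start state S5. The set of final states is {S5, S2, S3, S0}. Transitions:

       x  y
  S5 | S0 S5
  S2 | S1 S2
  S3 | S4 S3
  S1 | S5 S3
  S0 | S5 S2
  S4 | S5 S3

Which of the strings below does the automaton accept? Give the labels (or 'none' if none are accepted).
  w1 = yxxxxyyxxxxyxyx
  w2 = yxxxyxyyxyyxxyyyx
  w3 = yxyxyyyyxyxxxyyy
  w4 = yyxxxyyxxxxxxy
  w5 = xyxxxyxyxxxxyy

w2, w3, w4, w5

w1:
  start at S5
  read 'y': S5 → S5
  read 'x': S5 → S0
  read 'x': S0 → S5
  read 'x': S5 → S0
  read 'x': S0 → S5
  read 'y': S5 → S5
  read 'y': S5 → S5
  read 'x': S5 → S0
  read 'x': S0 → S5
  read 'x': S5 → S0
  read 'x': S0 → S5
  read 'y': S5 → S5
  read 'x': S5 → S0
  read 'y': S0 → S2
  read 'x': S2 → S1
  end S1, rejected
w2:
  start at S5
  read 'y': S5 → S5
  read 'x': S5 → S0
  read 'x': S0 → S5
  read 'x': S5 → S0
  read 'y': S0 → S2
  read 'x': S2 → S1
  read 'y': S1 → S3
  read 'y': S3 → S3
  read 'x': S3 → S4
  read 'y': S4 → S3
  read 'y': S3 → S3
  read 'x': S3 → S4
  read 'x': S4 → S5
  read 'y': S5 → S5
  read 'y': S5 → S5
  read 'y': S5 → S5
  read 'x': S5 → S0
  end S0, accepted
w3:
  start at S5
  read 'y': S5 → S5
  read 'x': S5 → S0
  read 'y': S0 → S2
  read 'x': S2 → S1
  read 'y': S1 → S3
  read 'y': S3 → S3
  read 'y': S3 → S3
  read 'y': S3 → S3
  read 'x': S3 → S4
  read 'y': S4 → S3
  read 'x': S3 → S4
  read 'x': S4 → S5
  read 'x': S5 → S0
  read 'y': S0 → S2
  read 'y': S2 → S2
  read 'y': S2 → S2
  end S2, accepted
w4:
  start at S5
  read 'y': S5 → S5
  read 'y': S5 → S5
  read 'x': S5 → S0
  read 'x': S0 → S5
  read 'x': S5 → S0
  read 'y': S0 → S2
  read 'y': S2 → S2
  read 'x': S2 → S1
  read 'x': S1 → S5
  read 'x': S5 → S0
  read 'x': S0 → S5
  read 'x': S5 → S0
  read 'x': S0 → S5
  read 'y': S5 → S5
  end S5, accepted
w5:
  start at S5
  read 'x': S5 → S0
  read 'y': S0 → S2
  read 'x': S2 → S1
  read 'x': S1 → S5
  read 'x': S5 → S0
  read 'y': S0 → S2
  read 'x': S2 → S1
  read 'y': S1 → S3
  read 'x': S3 → S4
  read 'x': S4 → S5
  read 'x': S5 → S0
  read 'x': S0 → S5
  read 'y': S5 → S5
  read 'y': S5 → S5
  end S5, accepted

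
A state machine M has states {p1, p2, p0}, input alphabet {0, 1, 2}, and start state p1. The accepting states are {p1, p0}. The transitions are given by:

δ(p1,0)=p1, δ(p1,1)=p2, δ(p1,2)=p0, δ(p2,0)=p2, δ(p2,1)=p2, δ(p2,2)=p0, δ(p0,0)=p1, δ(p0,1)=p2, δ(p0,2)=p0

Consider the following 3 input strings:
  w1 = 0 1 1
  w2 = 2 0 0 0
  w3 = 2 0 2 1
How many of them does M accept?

w1: Trace: p1 -0-> p1 -1-> p2 -1-> p2  → end p2, rejected
w2: Trace: p1 -2-> p0 -0-> p1 -0-> p1 -0-> p1  → end p1, accepted
w3: Trace: p1 -2-> p0 -0-> p1 -2-> p0 -1-> p2  → end p2, rejected

1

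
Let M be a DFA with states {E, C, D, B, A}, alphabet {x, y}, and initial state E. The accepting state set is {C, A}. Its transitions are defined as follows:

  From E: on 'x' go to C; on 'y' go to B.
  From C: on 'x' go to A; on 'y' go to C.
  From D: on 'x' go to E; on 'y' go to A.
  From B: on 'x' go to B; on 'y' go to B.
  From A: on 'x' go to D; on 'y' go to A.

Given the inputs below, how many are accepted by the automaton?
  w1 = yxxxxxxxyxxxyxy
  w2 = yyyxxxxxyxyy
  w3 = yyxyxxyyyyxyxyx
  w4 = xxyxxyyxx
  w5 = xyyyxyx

0

w1: E → B → B → B → B → B → B → B → B → B → B → B → B → B → B → B  → end B, rejected
w2: E → B → B → B → B → B → B → B → B → B → B → B → B  → end B, rejected
w3: E → B → B → B → B → B → B → B → B → B → B → B → B → B → B → B  → end B, rejected
w4: E → C → A → A → D → E → B → B → B → B  → end B, rejected
w5: E → C → C → C → C → A → A → D  → end D, rejected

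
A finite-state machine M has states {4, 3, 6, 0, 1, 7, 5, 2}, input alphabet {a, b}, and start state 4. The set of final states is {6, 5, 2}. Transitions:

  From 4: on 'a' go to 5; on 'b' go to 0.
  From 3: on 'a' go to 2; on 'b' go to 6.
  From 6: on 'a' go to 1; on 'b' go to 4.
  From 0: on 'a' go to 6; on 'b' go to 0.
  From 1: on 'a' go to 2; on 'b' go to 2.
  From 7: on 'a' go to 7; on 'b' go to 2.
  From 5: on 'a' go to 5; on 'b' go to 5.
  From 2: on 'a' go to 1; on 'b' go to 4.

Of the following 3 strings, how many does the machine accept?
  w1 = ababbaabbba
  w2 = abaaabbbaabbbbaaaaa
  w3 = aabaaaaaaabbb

w1:
  start at 4
  read 'a': 4 → 5
  read 'b': 5 → 5
  read 'a': 5 → 5
  read 'b': 5 → 5
  read 'b': 5 → 5
  read 'a': 5 → 5
  read 'a': 5 → 5
  read 'b': 5 → 5
  read 'b': 5 → 5
  read 'b': 5 → 5
  read 'a': 5 → 5
  end 5, accepted
w2:
  start at 4
  read 'a': 4 → 5
  read 'b': 5 → 5
  read 'a': 5 → 5
  read 'a': 5 → 5
  read 'a': 5 → 5
  read 'b': 5 → 5
  read 'b': 5 → 5
  read 'b': 5 → 5
  read 'a': 5 → 5
  read 'a': 5 → 5
  read 'b': 5 → 5
  read 'b': 5 → 5
  read 'b': 5 → 5
  read 'b': 5 → 5
  read 'a': 5 → 5
  read 'a': 5 → 5
  read 'a': 5 → 5
  read 'a': 5 → 5
  read 'a': 5 → 5
  end 5, accepted
w3:
  start at 4
  read 'a': 4 → 5
  read 'a': 5 → 5
  read 'b': 5 → 5
  read 'a': 5 → 5
  read 'a': 5 → 5
  read 'a': 5 → 5
  read 'a': 5 → 5
  read 'a': 5 → 5
  read 'a': 5 → 5
  read 'a': 5 → 5
  read 'b': 5 → 5
  read 'b': 5 → 5
  read 'b': 5 → 5
  end 5, accepted

3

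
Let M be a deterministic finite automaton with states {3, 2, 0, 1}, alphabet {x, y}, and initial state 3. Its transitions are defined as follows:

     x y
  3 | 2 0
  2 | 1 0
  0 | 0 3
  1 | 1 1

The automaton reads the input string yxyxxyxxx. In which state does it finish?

start at 3
read 'y': 3 → 0
read 'x': 0 → 0
read 'y': 0 → 3
read 'x': 3 → 2
read 'x': 2 → 1
read 'y': 1 → 1
read 'x': 1 → 1
read 'x': 1 → 1
read 'x': 1 → 1

1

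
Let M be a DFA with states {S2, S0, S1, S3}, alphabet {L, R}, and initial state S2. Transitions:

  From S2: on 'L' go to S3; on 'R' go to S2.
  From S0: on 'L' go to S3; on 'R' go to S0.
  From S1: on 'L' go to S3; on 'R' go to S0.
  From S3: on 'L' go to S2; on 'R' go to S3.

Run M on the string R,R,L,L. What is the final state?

start at S2
read 'R': S2 → S2
read 'R': S2 → S2
read 'L': S2 → S3
read 'L': S3 → S2

S2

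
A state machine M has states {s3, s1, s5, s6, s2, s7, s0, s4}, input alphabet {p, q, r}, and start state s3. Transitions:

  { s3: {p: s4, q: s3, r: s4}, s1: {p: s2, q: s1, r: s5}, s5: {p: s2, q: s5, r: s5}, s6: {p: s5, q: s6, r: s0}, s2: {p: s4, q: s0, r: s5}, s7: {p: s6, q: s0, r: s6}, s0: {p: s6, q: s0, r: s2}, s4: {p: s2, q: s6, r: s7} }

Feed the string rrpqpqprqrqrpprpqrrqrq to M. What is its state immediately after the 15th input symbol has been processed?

start at s3
read 'r': s3 → s4
read 'r': s4 → s7
read 'p': s7 → s6
read 'q': s6 → s6
read 'p': s6 → s5
read 'q': s5 → s5
read 'p': s5 → s2
read 'r': s2 → s5
read 'q': s5 → s5
read 'r': s5 → s5
read 'q': s5 → s5
read 'r': s5 → s5
read 'p': s5 → s2
read 'p': s2 → s4
read 'r': s4 → s7
After 15 symbols: s7.

s7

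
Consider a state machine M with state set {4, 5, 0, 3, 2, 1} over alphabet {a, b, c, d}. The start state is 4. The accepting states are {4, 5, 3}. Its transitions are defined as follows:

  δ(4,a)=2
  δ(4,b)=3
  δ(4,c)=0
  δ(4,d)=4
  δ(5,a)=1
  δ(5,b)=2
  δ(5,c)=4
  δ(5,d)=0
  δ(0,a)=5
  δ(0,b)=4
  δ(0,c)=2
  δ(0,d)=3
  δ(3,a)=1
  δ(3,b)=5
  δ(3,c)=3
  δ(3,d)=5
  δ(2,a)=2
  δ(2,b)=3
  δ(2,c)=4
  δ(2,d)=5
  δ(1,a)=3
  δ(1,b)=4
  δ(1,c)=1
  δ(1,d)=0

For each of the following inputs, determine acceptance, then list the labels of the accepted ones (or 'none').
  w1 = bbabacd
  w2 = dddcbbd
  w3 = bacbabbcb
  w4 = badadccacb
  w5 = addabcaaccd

w1, w2, w3, w4, w5

w1: 4 → 3 → 5 → 1 → 4 → 2 → 4 → 4  → end 4, accepted
w2: 4 → 4 → 4 → 4 → 0 → 4 → 3 → 5  → end 5, accepted
w3: 4 → 3 → 1 → 1 → 4 → 2 → 3 → 5 → 4 → 3  → end 3, accepted
w4: 4 → 3 → 1 → 0 → 5 → 0 → 2 → 4 → 2 → 4 → 3  → end 3, accepted
w5: 4 → 2 → 5 → 0 → 5 → 2 → 4 → 2 → 2 → 4 → 0 → 3  → end 3, accepted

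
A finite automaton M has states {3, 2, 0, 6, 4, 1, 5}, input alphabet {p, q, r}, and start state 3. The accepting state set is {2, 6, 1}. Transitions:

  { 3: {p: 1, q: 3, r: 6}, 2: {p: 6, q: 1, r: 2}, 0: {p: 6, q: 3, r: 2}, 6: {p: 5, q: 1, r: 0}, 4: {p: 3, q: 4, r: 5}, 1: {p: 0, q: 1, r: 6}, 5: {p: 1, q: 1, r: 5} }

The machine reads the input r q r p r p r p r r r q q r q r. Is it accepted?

Yes

3 → 6 → 1 → 6 → 5 → 5 → 1 → 6 → 5 → 5 → 5 → 5 → 1 → 1 → 6 → 1 → 6
End state 6 is accepting.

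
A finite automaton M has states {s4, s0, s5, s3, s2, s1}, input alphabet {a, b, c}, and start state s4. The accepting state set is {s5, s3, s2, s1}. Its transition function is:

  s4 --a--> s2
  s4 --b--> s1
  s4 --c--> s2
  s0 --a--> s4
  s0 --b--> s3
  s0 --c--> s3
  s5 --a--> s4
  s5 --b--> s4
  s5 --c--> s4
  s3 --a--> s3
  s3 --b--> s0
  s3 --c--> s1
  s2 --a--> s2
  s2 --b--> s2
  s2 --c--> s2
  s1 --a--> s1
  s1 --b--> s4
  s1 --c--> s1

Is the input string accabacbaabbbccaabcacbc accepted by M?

s4 → s2 → s2 → s2 → s2 → s2 → s2 → s2 → s2 → s2 → s2 → s2 → s2 → s2 → s2 → s2 → s2 → s2 → s2 → s2 → s2 → s2 → s2 → s2
End state s2 is accepting.

Yes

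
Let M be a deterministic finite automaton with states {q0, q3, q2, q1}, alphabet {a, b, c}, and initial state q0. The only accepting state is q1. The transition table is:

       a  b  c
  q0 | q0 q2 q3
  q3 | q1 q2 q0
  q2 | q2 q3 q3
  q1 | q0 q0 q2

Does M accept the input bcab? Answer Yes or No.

Trace: q0 -b-> q2 -c-> q3 -a-> q1 -b-> q0
End state q0 is not accepting.

No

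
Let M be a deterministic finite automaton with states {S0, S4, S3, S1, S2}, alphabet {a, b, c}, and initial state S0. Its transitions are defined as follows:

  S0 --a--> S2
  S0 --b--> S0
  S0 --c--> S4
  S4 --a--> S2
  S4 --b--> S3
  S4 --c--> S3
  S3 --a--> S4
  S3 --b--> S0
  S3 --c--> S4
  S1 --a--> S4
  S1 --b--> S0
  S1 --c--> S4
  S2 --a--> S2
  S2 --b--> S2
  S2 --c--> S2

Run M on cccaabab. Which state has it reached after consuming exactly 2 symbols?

S3

start at S0
read 'c': S0 → S4
read 'c': S4 → S3
After 2 symbols: S3.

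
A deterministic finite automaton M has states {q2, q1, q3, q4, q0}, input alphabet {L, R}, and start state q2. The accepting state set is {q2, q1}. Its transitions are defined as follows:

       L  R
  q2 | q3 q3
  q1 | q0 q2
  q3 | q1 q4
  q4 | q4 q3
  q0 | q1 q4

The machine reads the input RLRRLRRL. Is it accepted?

Trace: q2 -R-> q3 -L-> q1 -R-> q2 -R-> q3 -L-> q1 -R-> q2 -R-> q3 -L-> q1
End state q1 is accepting.

Yes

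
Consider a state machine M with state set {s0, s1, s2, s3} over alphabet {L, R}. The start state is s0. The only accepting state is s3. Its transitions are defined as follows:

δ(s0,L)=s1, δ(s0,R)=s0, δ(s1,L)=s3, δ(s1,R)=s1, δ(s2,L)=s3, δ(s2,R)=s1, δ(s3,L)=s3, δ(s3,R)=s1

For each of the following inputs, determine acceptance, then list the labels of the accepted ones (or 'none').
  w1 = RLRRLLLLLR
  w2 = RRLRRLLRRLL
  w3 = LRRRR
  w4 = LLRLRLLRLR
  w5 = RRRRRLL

w2, w5

w1: Trace: s0 -R-> s0 -L-> s1 -R-> s1 -R-> s1 -L-> s3 -L-> s3 -L-> s3 -L-> s3 -L-> s3 -R-> s1  → end s1, rejected
w2: Trace: s0 -R-> s0 -R-> s0 -L-> s1 -R-> s1 -R-> s1 -L-> s3 -L-> s3 -R-> s1 -R-> s1 -L-> s3 -L-> s3  → end s3, accepted
w3: Trace: s0 -L-> s1 -R-> s1 -R-> s1 -R-> s1 -R-> s1  → end s1, rejected
w4: Trace: s0 -L-> s1 -L-> s3 -R-> s1 -L-> s3 -R-> s1 -L-> s3 -L-> s3 -R-> s1 -L-> s3 -R-> s1  → end s1, rejected
w5: Trace: s0 -R-> s0 -R-> s0 -R-> s0 -R-> s0 -R-> s0 -L-> s1 -L-> s3  → end s3, accepted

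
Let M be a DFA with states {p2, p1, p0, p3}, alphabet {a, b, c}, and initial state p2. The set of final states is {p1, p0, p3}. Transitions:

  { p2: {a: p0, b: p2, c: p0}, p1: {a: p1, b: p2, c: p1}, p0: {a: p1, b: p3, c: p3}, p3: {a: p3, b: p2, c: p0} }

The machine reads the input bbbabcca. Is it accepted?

Trace: p2 -b-> p2 -b-> p2 -b-> p2 -a-> p0 -b-> p3 -c-> p0 -c-> p3 -a-> p3
End state p3 is accepting.

Yes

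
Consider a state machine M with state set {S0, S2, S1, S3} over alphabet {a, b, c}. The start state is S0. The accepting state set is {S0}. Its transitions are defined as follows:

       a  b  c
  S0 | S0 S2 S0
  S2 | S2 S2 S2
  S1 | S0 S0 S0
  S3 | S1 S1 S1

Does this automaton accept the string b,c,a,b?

S0 → S2 → S2 → S2 → S2
End state S2 is not accepting.

No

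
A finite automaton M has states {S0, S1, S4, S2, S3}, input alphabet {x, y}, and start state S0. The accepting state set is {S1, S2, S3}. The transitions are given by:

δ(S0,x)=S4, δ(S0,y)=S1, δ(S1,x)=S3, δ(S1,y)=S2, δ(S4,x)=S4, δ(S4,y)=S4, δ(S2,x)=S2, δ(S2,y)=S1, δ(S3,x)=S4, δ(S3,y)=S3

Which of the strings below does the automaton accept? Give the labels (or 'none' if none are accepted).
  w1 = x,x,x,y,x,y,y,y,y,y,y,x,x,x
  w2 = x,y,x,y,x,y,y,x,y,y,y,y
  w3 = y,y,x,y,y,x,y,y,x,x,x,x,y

w1:
  start at S0
  read 'x': S0 → S4
  read 'x': S4 → S4
  read 'x': S4 → S4
  read 'y': S4 → S4
  read 'x': S4 → S4
  read 'y': S4 → S4
  read 'y': S4 → S4
  read 'y': S4 → S4
  read 'y': S4 → S4
  read 'y': S4 → S4
  read 'y': S4 → S4
  read 'x': S4 → S4
  read 'x': S4 → S4
  read 'x': S4 → S4
  end S4, rejected
w2:
  start at S0
  read 'x': S0 → S4
  read 'y': S4 → S4
  read 'x': S4 → S4
  read 'y': S4 → S4
  read 'x': S4 → S4
  read 'y': S4 → S4
  read 'y': S4 → S4
  read 'x': S4 → S4
  read 'y': S4 → S4
  read 'y': S4 → S4
  read 'y': S4 → S4
  read 'y': S4 → S4
  end S4, rejected
w3:
  start at S0
  read 'y': S0 → S1
  read 'y': S1 → S2
  read 'x': S2 → S2
  read 'y': S2 → S1
  read 'y': S1 → S2
  read 'x': S2 → S2
  read 'y': S2 → S1
  read 'y': S1 → S2
  read 'x': S2 → S2
  read 'x': S2 → S2
  read 'x': S2 → S2
  read 'x': S2 → S2
  read 'y': S2 → S1
  end S1, accepted

w3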